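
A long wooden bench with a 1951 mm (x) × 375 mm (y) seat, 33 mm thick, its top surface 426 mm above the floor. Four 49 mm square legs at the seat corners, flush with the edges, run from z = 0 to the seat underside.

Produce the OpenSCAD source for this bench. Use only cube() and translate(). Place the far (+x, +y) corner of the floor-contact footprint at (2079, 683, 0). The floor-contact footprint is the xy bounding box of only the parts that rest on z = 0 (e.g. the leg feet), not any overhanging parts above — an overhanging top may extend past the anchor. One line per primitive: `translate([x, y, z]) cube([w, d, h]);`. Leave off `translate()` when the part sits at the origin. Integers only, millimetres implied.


translate([128, 308, 393]) cube([1951, 375, 33]);
translate([128, 308, 0]) cube([49, 49, 393]);
translate([128, 634, 0]) cube([49, 49, 393]);
translate([2030, 308, 0]) cube([49, 49, 393]);
translate([2030, 634, 0]) cube([49, 49, 393]);


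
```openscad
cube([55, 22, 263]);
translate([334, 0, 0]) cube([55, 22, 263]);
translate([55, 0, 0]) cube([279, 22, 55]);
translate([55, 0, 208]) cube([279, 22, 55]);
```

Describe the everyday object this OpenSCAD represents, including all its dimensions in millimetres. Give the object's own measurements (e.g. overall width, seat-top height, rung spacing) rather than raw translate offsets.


A rectangular picture frame lying in the x–z plane (depth along y). The opening is 279 mm wide (x) by 153 mm tall (z), surrounded by a border 55 mm wide on all four sides. The frame is 22 mm deep and is made of two full-height vertical stiles with two horizontal rails fitted between them.


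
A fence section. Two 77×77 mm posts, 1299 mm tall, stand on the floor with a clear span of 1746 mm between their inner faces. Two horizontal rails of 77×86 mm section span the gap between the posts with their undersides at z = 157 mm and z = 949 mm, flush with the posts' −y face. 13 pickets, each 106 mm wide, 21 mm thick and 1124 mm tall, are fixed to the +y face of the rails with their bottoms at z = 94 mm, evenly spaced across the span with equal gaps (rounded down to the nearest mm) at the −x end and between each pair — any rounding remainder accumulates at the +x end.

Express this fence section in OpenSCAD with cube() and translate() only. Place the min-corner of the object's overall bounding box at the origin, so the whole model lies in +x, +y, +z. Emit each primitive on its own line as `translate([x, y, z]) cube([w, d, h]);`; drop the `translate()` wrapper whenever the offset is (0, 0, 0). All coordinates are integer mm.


cube([77, 77, 1299]);
translate([1823, 0, 0]) cube([77, 77, 1299]);
translate([77, 0, 157]) cube([1746, 77, 86]);
translate([77, 0, 949]) cube([1746, 77, 86]);
translate([103, 77, 94]) cube([106, 21, 1124]);
translate([235, 77, 94]) cube([106, 21, 1124]);
translate([367, 77, 94]) cube([106, 21, 1124]);
translate([499, 77, 94]) cube([106, 21, 1124]);
translate([631, 77, 94]) cube([106, 21, 1124]);
translate([763, 77, 94]) cube([106, 21, 1124]);
translate([895, 77, 94]) cube([106, 21, 1124]);
translate([1027, 77, 94]) cube([106, 21, 1124]);
translate([1159, 77, 94]) cube([106, 21, 1124]);
translate([1291, 77, 94]) cube([106, 21, 1124]);
translate([1423, 77, 94]) cube([106, 21, 1124]);
translate([1555, 77, 94]) cube([106, 21, 1124]);
translate([1687, 77, 94]) cube([106, 21, 1124]);


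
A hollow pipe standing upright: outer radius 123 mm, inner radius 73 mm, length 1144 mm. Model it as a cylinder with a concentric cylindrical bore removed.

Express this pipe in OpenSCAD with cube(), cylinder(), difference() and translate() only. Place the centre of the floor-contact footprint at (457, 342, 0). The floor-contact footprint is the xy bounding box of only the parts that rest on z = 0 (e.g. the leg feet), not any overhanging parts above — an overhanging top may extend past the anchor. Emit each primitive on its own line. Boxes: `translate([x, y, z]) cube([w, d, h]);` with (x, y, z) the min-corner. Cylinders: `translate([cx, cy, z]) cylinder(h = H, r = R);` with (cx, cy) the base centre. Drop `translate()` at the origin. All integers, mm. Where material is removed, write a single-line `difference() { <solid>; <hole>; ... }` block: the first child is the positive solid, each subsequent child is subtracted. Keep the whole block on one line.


difference() { translate([457, 342, 0]) cylinder(h = 1144, r = 123); translate([457, 342, 0]) cylinder(h = 1144, r = 73); }


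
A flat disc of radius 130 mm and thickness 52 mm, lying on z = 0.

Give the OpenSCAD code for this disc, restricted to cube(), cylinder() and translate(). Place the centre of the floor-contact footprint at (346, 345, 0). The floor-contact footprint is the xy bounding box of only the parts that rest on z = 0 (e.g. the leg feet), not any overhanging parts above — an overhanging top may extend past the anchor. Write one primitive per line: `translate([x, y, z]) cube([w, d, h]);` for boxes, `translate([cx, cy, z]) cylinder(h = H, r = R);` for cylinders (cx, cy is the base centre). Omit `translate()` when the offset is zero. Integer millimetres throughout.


translate([346, 345, 0]) cylinder(h = 52, r = 130);


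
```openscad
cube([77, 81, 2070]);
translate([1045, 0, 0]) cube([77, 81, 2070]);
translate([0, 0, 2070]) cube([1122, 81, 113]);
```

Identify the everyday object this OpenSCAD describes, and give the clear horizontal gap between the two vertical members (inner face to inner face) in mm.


A door frame. The clear opening width is 968 mm.

Two 2070 mm tall posts with a header on top — a door frame. The left jamb is 77 mm wide at x = 0; the right jamb starts at x = 1045. The clear opening is 1045 − 77 = 968 mm.


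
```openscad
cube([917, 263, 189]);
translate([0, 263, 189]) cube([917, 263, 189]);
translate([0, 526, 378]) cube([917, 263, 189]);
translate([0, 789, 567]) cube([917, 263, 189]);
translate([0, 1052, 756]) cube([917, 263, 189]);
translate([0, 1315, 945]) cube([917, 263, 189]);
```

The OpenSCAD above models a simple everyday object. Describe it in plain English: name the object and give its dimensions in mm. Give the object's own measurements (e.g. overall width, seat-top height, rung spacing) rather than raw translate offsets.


A straight staircase of 6 solid steps. Each step is 917 mm wide (x), 263 mm deep (y, the going) and 189 mm tall (the rise). The first step rests on the floor; each subsequent step sits one going further in +y and one rise higher in +z, directly behind and above the previous step with no overlap.


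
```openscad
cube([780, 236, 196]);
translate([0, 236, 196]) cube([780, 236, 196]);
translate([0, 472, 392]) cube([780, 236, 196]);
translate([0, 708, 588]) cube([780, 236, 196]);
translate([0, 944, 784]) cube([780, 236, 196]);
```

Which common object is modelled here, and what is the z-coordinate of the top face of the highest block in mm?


A staircase. The total rise is 980 mm.

5 identical blocks, each offset up and back from the previous — a staircase. Each step is 196 mm tall and there are 5 of them, so the total rise is 5 × 196 = 980 mm.


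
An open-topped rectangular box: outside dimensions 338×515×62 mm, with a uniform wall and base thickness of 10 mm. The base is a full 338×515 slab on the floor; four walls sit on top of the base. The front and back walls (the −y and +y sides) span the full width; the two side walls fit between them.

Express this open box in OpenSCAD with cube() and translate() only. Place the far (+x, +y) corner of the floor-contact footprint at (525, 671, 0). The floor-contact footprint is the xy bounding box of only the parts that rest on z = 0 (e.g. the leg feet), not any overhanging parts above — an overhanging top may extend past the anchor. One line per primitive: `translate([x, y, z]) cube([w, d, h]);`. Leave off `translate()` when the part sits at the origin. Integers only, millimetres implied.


translate([187, 156, 0]) cube([338, 515, 10]);
translate([187, 156, 10]) cube([338, 10, 52]);
translate([187, 661, 10]) cube([338, 10, 52]);
translate([187, 166, 10]) cube([10, 495, 52]);
translate([515, 166, 10]) cube([10, 495, 52]);


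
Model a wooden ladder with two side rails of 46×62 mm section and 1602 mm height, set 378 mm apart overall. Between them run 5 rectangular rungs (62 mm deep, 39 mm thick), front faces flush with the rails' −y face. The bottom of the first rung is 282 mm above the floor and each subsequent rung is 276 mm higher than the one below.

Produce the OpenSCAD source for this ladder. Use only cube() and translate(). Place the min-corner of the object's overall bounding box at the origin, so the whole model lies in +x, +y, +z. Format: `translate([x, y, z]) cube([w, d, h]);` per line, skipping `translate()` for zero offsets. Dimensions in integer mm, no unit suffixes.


cube([46, 62, 1602]);
translate([332, 0, 0]) cube([46, 62, 1602]);
translate([46, 0, 282]) cube([286, 62, 39]);
translate([46, 0, 558]) cube([286, 62, 39]);
translate([46, 0, 834]) cube([286, 62, 39]);
translate([46, 0, 1110]) cube([286, 62, 39]);
translate([46, 0, 1386]) cube([286, 62, 39]);


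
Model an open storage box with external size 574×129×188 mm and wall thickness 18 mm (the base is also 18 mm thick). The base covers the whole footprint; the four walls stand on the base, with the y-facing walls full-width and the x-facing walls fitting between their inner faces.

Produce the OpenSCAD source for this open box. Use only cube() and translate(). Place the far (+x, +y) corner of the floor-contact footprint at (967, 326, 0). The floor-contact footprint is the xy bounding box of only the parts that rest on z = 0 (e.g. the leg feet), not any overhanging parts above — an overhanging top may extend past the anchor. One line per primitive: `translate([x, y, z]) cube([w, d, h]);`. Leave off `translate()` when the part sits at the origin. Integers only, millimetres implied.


translate([393, 197, 0]) cube([574, 129, 18]);
translate([393, 197, 18]) cube([574, 18, 170]);
translate([393, 308, 18]) cube([574, 18, 170]);
translate([393, 215, 18]) cube([18, 93, 170]);
translate([949, 215, 18]) cube([18, 93, 170]);


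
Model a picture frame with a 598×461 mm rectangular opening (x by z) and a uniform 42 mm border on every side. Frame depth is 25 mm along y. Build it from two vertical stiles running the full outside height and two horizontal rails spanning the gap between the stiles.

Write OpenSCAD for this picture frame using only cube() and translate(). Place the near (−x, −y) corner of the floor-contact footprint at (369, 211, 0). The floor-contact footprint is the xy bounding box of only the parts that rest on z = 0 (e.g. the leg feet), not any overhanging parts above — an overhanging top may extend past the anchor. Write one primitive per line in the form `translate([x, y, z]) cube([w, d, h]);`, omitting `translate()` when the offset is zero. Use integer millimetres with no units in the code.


translate([369, 211, 0]) cube([42, 25, 545]);
translate([1009, 211, 0]) cube([42, 25, 545]);
translate([411, 211, 0]) cube([598, 25, 42]);
translate([411, 211, 503]) cube([598, 25, 42]);


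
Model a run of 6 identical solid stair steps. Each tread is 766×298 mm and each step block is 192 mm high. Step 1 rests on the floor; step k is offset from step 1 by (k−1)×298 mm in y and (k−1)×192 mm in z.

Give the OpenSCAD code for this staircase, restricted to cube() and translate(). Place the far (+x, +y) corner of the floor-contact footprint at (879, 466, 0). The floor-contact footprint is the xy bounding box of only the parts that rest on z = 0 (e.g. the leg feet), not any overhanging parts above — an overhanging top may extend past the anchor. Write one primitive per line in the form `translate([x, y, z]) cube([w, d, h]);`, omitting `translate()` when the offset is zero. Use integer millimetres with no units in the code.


translate([113, 168, 0]) cube([766, 298, 192]);
translate([113, 466, 192]) cube([766, 298, 192]);
translate([113, 764, 384]) cube([766, 298, 192]);
translate([113, 1062, 576]) cube([766, 298, 192]);
translate([113, 1360, 768]) cube([766, 298, 192]);
translate([113, 1658, 960]) cube([766, 298, 192]);


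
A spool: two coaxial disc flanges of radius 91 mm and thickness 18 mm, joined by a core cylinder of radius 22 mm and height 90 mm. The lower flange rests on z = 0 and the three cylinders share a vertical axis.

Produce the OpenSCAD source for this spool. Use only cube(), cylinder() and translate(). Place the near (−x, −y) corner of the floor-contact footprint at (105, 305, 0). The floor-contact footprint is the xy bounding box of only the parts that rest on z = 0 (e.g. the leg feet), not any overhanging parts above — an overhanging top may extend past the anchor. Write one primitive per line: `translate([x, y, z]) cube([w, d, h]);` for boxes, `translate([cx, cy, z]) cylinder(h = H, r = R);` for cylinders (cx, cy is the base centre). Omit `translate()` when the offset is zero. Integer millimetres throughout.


translate([196, 396, 0]) cylinder(h = 18, r = 91);
translate([196, 396, 18]) cylinder(h = 90, r = 22);
translate([196, 396, 108]) cylinder(h = 18, r = 91);


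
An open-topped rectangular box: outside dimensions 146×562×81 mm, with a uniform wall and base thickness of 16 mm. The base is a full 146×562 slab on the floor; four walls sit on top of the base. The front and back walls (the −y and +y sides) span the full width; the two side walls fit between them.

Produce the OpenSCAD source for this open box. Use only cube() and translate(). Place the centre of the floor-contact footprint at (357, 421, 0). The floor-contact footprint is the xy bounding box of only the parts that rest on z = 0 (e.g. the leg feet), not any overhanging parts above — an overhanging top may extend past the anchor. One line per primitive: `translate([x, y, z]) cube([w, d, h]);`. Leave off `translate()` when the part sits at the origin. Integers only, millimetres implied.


translate([284, 140, 0]) cube([146, 562, 16]);
translate([284, 140, 16]) cube([146, 16, 65]);
translate([284, 686, 16]) cube([146, 16, 65]);
translate([284, 156, 16]) cube([16, 530, 65]);
translate([414, 156, 16]) cube([16, 530, 65]);


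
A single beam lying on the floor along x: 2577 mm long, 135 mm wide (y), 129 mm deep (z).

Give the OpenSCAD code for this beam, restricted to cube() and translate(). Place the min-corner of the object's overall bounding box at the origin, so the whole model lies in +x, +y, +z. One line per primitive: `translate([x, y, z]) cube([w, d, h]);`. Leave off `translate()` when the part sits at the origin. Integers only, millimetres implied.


cube([2577, 135, 129]);


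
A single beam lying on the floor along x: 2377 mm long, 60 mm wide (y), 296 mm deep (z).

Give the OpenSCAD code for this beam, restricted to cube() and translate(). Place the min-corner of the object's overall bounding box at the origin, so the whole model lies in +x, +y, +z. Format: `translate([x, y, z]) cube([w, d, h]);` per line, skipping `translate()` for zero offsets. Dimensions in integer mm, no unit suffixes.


cube([2377, 60, 296]);


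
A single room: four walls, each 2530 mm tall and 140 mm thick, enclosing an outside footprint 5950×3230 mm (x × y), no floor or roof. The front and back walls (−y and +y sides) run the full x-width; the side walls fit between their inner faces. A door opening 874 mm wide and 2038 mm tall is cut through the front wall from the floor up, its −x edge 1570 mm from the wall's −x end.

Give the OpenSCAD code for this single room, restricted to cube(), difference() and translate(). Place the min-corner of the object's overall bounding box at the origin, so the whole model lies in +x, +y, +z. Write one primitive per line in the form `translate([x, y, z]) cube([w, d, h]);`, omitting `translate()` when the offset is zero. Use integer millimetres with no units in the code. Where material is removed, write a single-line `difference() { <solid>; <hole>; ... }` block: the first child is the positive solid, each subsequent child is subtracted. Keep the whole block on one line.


difference() { cube([5950, 140, 2530]); translate([1570, 0, 0]) cube([874, 140, 2038]); }
translate([0, 3090, 0]) cube([5950, 140, 2530]);
translate([0, 140, 0]) cube([140, 2950, 2530]);
translate([5810, 140, 0]) cube([140, 2950, 2530]);


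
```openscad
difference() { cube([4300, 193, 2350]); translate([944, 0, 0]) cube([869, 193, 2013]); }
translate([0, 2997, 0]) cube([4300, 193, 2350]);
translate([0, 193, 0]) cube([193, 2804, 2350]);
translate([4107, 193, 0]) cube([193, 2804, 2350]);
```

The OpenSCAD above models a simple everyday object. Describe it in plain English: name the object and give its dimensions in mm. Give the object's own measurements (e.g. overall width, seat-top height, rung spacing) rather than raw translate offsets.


A single room: four walls, each 2350 mm tall and 193 mm thick, enclosing an outside footprint 4300×3190 mm (x × y), no floor or roof. The front and back walls (−y and +y sides) run the full x-width; the side walls fit between their inner faces. A door opening 869 mm wide and 2013 mm tall is cut through the front wall from the floor up, its −x edge 944 mm from the wall's −x end.


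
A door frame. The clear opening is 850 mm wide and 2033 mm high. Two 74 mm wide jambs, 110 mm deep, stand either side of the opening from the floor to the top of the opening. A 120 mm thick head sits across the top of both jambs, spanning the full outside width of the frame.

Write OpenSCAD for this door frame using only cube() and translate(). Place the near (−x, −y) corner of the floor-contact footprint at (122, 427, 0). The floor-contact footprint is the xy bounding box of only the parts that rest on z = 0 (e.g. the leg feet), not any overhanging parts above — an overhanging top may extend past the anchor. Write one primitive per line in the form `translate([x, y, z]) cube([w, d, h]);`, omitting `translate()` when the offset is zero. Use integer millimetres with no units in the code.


translate([122, 427, 0]) cube([74, 110, 2033]);
translate([1046, 427, 0]) cube([74, 110, 2033]);
translate([122, 427, 2033]) cube([998, 110, 120]);


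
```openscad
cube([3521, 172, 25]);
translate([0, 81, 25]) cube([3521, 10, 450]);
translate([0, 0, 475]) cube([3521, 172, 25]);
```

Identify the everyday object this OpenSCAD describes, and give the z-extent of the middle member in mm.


An I-beam. The web height is 450 mm.

Two wide flanges with a thin centred web — an I-beam. Overall 500 mm minus two 25 mm flanges gives a web of 500 − 2·25 = 450 mm.


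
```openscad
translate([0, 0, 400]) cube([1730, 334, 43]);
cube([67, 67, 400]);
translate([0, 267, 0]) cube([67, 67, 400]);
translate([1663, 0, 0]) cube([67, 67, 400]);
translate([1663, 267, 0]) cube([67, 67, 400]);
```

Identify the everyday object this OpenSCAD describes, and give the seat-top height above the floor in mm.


A bench. The seat-top height is 443 mm.

A long slab on four corner posts — a bench. The slab sits at z = 400 with thickness 43, so the top is 400 + 43 = 443 mm.


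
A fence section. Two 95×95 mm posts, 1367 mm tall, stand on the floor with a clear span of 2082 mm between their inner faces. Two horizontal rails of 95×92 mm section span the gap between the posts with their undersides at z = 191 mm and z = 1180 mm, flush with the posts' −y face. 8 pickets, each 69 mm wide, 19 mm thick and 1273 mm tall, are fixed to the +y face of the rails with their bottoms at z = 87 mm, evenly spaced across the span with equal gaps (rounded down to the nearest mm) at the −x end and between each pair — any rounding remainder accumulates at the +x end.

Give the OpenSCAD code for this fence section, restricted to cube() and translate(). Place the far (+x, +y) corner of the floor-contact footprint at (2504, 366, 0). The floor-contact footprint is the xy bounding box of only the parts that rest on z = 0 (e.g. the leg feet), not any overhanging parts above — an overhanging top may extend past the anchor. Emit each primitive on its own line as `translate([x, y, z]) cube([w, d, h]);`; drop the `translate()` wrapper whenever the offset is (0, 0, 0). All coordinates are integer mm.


translate([232, 271, 0]) cube([95, 95, 1367]);
translate([2409, 271, 0]) cube([95, 95, 1367]);
translate([327, 271, 191]) cube([2082, 95, 92]);
translate([327, 271, 1180]) cube([2082, 95, 92]);
translate([497, 366, 87]) cube([69, 19, 1273]);
translate([736, 366, 87]) cube([69, 19, 1273]);
translate([975, 366, 87]) cube([69, 19, 1273]);
translate([1214, 366, 87]) cube([69, 19, 1273]);
translate([1453, 366, 87]) cube([69, 19, 1273]);
translate([1692, 366, 87]) cube([69, 19, 1273]);
translate([1931, 366, 87]) cube([69, 19, 1273]);
translate([2170, 366, 87]) cube([69, 19, 1273]);


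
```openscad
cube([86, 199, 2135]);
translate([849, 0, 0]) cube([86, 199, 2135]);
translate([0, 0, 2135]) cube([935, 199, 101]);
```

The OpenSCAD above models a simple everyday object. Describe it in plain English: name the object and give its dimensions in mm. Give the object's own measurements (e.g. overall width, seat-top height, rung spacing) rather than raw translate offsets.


A door frame. The clear opening is 763 mm wide and 2135 mm high. Two 86 mm wide jambs, 199 mm deep, stand either side of the opening from the floor to the top of the opening. A 101 mm thick head sits across the top of both jambs, spanning the full outside width of the frame.


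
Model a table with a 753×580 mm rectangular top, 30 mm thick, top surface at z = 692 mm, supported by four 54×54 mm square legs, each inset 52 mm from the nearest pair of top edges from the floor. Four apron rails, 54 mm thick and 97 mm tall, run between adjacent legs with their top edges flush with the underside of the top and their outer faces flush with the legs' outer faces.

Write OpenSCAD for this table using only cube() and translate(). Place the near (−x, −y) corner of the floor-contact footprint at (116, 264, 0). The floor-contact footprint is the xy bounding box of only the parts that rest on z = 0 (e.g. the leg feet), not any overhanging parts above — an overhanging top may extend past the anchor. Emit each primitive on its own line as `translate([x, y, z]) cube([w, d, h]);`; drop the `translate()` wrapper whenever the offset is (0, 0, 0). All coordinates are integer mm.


translate([64, 212, 662]) cube([753, 580, 30]);
translate([116, 264, 0]) cube([54, 54, 662]);
translate([711, 264, 0]) cube([54, 54, 662]);
translate([116, 686, 0]) cube([54, 54, 662]);
translate([711, 686, 0]) cube([54, 54, 662]);
translate([170, 264, 565]) cube([541, 54, 97]);
translate([170, 686, 565]) cube([541, 54, 97]);
translate([116, 318, 565]) cube([54, 368, 97]);
translate([711, 318, 565]) cube([54, 368, 97]);


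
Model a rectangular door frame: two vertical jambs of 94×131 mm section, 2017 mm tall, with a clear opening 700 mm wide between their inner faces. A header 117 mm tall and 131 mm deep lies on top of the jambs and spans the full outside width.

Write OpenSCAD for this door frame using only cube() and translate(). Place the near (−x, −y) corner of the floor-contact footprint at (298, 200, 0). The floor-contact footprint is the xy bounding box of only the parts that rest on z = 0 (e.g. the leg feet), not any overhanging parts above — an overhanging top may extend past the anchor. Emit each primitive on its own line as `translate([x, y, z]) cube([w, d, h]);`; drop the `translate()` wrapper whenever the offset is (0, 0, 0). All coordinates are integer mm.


translate([298, 200, 0]) cube([94, 131, 2017]);
translate([1092, 200, 0]) cube([94, 131, 2017]);
translate([298, 200, 2017]) cube([888, 131, 117]);


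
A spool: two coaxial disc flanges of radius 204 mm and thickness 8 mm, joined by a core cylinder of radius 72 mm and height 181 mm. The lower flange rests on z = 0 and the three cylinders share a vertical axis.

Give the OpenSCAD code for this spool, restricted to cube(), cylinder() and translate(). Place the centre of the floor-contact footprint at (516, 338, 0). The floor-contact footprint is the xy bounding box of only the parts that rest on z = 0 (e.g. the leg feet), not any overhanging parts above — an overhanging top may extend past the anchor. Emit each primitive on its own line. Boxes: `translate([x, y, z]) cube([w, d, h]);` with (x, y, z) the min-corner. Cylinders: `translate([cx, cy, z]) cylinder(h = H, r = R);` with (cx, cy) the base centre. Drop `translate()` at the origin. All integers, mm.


translate([516, 338, 0]) cylinder(h = 8, r = 204);
translate([516, 338, 8]) cylinder(h = 181, r = 72);
translate([516, 338, 189]) cylinder(h = 8, r = 204);


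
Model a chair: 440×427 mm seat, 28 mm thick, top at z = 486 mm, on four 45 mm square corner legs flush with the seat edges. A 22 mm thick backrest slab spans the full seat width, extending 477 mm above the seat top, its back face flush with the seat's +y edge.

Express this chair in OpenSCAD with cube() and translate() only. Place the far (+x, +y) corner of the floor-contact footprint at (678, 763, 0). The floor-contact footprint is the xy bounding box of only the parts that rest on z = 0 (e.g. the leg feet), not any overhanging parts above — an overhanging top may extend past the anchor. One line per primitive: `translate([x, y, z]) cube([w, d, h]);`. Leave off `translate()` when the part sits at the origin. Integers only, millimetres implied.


translate([238, 336, 458]) cube([440, 427, 28]);
translate([238, 336, 0]) cube([45, 45, 458]);
translate([633, 336, 0]) cube([45, 45, 458]);
translate([238, 718, 0]) cube([45, 45, 458]);
translate([633, 718, 0]) cube([45, 45, 458]);
translate([238, 741, 486]) cube([440, 22, 477]);


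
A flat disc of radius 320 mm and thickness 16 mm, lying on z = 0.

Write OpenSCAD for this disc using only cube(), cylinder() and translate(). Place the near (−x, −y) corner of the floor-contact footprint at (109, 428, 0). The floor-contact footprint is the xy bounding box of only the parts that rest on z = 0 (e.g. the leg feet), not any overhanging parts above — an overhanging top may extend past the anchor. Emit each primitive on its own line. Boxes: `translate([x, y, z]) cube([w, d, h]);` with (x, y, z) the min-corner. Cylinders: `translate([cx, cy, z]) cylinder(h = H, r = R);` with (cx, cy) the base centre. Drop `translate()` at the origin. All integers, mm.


translate([429, 748, 0]) cylinder(h = 16, r = 320);


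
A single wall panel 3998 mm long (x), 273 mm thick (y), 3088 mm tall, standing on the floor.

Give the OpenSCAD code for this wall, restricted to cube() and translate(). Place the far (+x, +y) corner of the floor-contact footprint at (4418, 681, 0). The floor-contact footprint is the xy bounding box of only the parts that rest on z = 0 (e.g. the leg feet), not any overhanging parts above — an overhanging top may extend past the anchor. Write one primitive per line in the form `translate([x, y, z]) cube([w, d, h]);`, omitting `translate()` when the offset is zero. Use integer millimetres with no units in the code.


translate([420, 408, 0]) cube([3998, 273, 3088]);


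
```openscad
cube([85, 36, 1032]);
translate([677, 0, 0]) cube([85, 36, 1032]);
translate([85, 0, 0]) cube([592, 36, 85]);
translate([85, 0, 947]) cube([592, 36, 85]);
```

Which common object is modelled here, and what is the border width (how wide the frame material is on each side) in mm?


A picture frame. The border width is 85 mm.

Four thin pieces enclosing a rectangular opening — a picture frame. The two full-height stiles are 1032 mm tall; the top rail sits at z = 947 and is 85 mm tall, so the border above the opening is 1032 − 947 = 85 mm, matching the stile x-width.


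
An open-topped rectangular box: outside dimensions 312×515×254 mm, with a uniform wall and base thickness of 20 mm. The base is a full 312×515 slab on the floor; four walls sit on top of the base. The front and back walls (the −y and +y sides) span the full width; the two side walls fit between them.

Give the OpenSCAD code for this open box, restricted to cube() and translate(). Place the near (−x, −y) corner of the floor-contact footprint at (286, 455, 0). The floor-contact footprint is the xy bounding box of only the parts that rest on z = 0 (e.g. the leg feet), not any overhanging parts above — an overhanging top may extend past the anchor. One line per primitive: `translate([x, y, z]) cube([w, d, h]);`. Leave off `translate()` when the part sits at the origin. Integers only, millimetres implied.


translate([286, 455, 0]) cube([312, 515, 20]);
translate([286, 455, 20]) cube([312, 20, 234]);
translate([286, 950, 20]) cube([312, 20, 234]);
translate([286, 475, 20]) cube([20, 475, 234]);
translate([578, 475, 20]) cube([20, 475, 234]);


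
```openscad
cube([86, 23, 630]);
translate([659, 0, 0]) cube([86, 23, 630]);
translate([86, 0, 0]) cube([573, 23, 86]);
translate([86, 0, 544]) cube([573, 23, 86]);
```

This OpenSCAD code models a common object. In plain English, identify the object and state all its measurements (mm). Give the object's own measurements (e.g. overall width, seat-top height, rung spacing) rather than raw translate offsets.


A rectangular picture frame lying in the x–z plane (depth along y). The opening is 573 mm wide (x) by 458 mm tall (z), surrounded by a border 86 mm wide on all four sides. The frame is 23 mm deep and is made of two full-height vertical stiles with two horizontal rails fitted between them.


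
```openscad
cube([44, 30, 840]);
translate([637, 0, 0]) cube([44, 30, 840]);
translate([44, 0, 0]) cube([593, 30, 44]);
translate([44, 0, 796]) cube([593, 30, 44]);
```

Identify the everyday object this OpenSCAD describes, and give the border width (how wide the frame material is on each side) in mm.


A picture frame. The border width is 44 mm.

Four thin pieces enclosing a rectangular opening — a picture frame. The two full-height stiles are 840 mm tall; the top rail sits at z = 796 and is 44 mm tall, so the border above the opening is 840 − 796 = 44 mm, matching the stile x-width.


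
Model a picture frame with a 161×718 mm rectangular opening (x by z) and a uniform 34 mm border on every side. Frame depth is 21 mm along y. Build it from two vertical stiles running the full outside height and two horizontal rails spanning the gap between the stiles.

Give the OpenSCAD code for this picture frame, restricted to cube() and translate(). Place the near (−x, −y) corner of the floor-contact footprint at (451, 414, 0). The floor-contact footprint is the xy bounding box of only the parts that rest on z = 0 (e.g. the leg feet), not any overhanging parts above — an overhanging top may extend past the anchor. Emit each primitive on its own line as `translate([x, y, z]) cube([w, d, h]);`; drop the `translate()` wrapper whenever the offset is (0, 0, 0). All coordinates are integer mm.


translate([451, 414, 0]) cube([34, 21, 786]);
translate([646, 414, 0]) cube([34, 21, 786]);
translate([485, 414, 0]) cube([161, 21, 34]);
translate([485, 414, 752]) cube([161, 21, 34]);


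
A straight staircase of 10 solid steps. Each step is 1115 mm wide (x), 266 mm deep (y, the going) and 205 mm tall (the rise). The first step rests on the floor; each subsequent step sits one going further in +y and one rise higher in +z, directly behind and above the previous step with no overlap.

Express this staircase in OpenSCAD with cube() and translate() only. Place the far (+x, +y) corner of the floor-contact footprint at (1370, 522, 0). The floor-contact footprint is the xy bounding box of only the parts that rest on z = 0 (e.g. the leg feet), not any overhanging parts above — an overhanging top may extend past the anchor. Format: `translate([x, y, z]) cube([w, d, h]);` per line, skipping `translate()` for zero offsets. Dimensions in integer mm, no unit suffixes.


translate([255, 256, 0]) cube([1115, 266, 205]);
translate([255, 522, 205]) cube([1115, 266, 205]);
translate([255, 788, 410]) cube([1115, 266, 205]);
translate([255, 1054, 615]) cube([1115, 266, 205]);
translate([255, 1320, 820]) cube([1115, 266, 205]);
translate([255, 1586, 1025]) cube([1115, 266, 205]);
translate([255, 1852, 1230]) cube([1115, 266, 205]);
translate([255, 2118, 1435]) cube([1115, 266, 205]);
translate([255, 2384, 1640]) cube([1115, 266, 205]);
translate([255, 2650, 1845]) cube([1115, 266, 205]);


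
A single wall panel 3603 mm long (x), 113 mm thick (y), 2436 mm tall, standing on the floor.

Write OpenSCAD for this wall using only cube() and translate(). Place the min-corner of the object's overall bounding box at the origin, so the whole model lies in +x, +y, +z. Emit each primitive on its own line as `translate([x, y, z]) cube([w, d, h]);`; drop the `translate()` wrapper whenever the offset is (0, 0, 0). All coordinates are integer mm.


cube([3603, 113, 2436]);


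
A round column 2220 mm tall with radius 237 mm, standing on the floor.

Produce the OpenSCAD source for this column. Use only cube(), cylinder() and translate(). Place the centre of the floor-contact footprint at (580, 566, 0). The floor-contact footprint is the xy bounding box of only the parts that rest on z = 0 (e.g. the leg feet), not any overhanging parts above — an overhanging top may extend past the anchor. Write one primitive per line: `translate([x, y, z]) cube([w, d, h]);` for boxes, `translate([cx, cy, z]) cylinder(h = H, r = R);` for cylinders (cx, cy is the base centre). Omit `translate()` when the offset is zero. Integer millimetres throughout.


translate([580, 566, 0]) cylinder(h = 2220, r = 237);


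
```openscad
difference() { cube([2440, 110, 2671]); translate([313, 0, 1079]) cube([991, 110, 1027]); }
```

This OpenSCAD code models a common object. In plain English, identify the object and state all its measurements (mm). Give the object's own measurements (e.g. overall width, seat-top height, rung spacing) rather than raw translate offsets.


A wall 2440 mm long (x), 110 mm thick (y), 2671 mm tall, with a rectangular window opening cut through it. The opening is 991 mm wide and 1027 mm tall; its sill is at z = 1079 mm and its near (−x) edge is 313 mm from the wall's −x end. The opening passes through the full wall thickness.


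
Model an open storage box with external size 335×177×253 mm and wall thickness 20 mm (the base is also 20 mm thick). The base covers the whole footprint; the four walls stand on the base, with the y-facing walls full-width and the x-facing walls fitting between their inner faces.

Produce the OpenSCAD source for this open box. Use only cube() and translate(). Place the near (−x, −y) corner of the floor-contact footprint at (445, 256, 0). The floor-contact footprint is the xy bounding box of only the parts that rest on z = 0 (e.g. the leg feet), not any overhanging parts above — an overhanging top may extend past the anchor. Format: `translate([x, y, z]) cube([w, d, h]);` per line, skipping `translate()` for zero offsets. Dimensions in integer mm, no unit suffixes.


translate([445, 256, 0]) cube([335, 177, 20]);
translate([445, 256, 20]) cube([335, 20, 233]);
translate([445, 413, 20]) cube([335, 20, 233]);
translate([445, 276, 20]) cube([20, 137, 233]);
translate([760, 276, 20]) cube([20, 137, 233]);


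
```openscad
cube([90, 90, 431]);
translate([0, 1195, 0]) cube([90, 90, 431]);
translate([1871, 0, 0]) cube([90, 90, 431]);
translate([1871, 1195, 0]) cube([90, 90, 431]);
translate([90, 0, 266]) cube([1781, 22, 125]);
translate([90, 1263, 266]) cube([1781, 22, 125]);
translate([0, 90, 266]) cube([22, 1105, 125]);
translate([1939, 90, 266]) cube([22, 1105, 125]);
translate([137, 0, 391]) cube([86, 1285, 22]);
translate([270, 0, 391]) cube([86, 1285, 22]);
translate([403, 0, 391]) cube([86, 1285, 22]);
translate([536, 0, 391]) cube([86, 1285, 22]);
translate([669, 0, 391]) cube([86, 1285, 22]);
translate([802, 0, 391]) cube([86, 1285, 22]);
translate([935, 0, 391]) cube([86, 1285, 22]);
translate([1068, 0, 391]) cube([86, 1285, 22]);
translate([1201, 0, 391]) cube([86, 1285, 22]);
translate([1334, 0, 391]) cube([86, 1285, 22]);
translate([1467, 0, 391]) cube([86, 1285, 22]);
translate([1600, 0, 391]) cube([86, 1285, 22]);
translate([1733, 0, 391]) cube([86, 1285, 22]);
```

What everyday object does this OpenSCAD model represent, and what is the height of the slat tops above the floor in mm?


A bed frame. The slat-top height is 413 mm.

Four posts, four rails, and a row of slats — a bed frame. Slats sit on the rails at z = 266 + 125 = 391; with slat thickness 22, the top is 413 mm.


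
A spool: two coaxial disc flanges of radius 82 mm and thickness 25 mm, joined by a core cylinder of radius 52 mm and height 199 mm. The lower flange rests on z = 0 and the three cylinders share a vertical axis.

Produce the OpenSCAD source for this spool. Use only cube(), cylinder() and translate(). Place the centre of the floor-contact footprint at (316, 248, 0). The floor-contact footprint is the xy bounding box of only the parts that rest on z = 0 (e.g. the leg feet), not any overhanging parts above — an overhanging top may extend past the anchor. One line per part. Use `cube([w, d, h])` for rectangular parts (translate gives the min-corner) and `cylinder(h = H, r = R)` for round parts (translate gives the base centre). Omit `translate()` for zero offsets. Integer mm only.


translate([316, 248, 0]) cylinder(h = 25, r = 82);
translate([316, 248, 25]) cylinder(h = 199, r = 52);
translate([316, 248, 224]) cylinder(h = 25, r = 82);


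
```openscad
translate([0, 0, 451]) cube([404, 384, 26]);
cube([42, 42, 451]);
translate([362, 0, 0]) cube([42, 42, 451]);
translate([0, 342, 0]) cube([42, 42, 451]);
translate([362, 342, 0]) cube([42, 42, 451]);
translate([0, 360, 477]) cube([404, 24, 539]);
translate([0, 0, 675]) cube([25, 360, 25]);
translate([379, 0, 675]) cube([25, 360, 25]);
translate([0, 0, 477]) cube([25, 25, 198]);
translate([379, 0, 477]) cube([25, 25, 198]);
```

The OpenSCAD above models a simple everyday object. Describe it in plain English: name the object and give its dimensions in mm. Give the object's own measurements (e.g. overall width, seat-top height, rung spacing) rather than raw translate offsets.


A chair. The seat is a 404×384×26 mm slab with its top at z = 477 mm, on four 42×42 mm corner legs (flush with the seat edges, standing on z = 0). A flat backrest 24 mm thick, 539 mm tall, spans the full seat width and rises from the seat top along its +y edge, rear face flush with the rear of the seat. Two armrests of 25×25 mm section run along each side from the seat's front edge to the front of the backrest, top faces 223 mm above the seat top and outer faces flush with the seat's x-edges; a 25×25 mm post under the front of each armrest stands on the seat at the front corner.


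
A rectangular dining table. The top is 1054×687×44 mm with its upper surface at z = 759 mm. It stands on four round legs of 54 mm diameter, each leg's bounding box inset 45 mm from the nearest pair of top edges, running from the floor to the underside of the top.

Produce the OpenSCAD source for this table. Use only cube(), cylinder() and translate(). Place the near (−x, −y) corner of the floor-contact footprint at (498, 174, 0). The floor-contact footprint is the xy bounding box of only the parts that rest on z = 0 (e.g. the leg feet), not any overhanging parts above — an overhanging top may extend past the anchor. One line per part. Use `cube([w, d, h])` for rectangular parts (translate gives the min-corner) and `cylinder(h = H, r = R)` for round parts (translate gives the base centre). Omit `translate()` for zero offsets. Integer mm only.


// leg_h = 759 - 44 = 715
translate([453, 129, 715]) cube([1054, 687, 44]);
translate([525, 201, 0]) cylinder(h = 715, r = 27);
translate([1435, 201, 0]) cylinder(h = 715, r = 27);
translate([525, 744, 0]) cylinder(h = 715, r = 27);
translate([1435, 744, 0]) cylinder(h = 715, r = 27);


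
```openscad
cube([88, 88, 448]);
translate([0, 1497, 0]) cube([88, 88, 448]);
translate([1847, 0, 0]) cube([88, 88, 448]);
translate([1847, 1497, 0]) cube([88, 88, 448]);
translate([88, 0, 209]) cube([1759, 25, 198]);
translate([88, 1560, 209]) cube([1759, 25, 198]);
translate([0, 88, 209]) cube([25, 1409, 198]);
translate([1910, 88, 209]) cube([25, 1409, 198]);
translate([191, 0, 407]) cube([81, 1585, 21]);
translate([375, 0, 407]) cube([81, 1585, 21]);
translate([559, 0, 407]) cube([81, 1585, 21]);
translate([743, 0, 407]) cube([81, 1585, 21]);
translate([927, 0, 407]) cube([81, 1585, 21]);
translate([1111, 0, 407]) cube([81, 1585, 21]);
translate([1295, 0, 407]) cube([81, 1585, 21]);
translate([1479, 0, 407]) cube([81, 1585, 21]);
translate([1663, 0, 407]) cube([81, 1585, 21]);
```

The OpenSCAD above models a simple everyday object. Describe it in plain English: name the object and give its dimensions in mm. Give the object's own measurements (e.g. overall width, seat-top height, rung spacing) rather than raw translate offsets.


A bed frame 1935 mm long (x) by 1585 mm wide (y). Four 88×88 mm corner posts, 448 mm tall, at the corners of the footprint. Four rails of 25 mm thickness and 198 mm height run between adjacent posts with their undersides at z = 209 mm, their outer faces flush with the outside of the frame (the two x-running rails run between the posts' inner faces; the two y-running rails run between the posts' inner faces). 9 slats, each 81 mm wide (x) and 21 mm thick, lie across the top of the two x-running rails, running the full 1585 mm width of the frame in y; along x they sit between the end posts with a 103 mm gap after the −x posts and between neighbouring slats and before the +x posts.
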